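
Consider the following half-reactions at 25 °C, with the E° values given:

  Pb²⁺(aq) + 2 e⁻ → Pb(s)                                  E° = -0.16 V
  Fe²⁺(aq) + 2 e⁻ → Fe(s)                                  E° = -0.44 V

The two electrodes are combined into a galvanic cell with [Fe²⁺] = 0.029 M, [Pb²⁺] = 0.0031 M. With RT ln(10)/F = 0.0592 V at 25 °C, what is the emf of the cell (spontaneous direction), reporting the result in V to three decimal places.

+0.251 V

Pb²⁺/Pb is the cathode (higher E°), Fe²⁺/Fe the anode: E°cell = -0.16 − (-0.44) = +0.28 V, n = 2.
Overall: Pb²⁺(aq) + Fe(s) → Pb(s) + Fe²⁺(aq)
Q = [Fe²⁺] / ([Pb²⁺]); log Q = 0.971.
E = E° − (0.0592/n) log Q = +0.28 − (0.0592/2)(0.971) = +0.251 V.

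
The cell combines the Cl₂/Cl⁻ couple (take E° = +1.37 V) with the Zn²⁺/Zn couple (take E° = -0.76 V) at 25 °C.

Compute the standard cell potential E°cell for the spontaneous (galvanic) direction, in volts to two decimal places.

The Cl₂/Cl⁻ couple has the higher reduction potential, so it is the cathode; Zn²⁺/Zn is oxidised at the anode.
E°cell = E°(cathode) − E°(anode) = (+1.37) − (-0.76) = +2.13 V.

+2.13 V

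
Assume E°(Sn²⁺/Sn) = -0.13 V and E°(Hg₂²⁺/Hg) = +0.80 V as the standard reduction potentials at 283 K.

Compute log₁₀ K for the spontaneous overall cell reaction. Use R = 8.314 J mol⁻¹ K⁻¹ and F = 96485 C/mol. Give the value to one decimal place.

Cathode: Hg₂²⁺/Hg; anode: Sn²⁺/Sn. E°cell = (+0.80) − (-0.13) = +0.93 V, with n = 2.
ΔG° = −nFE° = −RT ln K, so ln K = nFE°/(RT) = (2)(96485)(+0.93) / ((8.314)(283)) = 76.274.
log₁₀ K = 76.274 / ln 10 = 33.1.

33.1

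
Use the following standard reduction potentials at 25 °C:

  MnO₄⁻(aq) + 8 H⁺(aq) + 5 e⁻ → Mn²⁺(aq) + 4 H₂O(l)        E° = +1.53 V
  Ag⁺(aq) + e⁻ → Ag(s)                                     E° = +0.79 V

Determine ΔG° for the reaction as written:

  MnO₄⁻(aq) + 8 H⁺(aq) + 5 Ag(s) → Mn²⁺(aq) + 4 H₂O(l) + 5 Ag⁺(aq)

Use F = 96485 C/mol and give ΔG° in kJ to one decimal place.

As written, MnO₄⁻/Mn²⁺ is reduced (cathode) and Ag⁺/Ag is oxidised (anode), so E°cell = (+1.53) − (+0.79) = +0.74 V.
Balancing electrons gives n = 5.
ΔG° = −nFE° = −(5)(96485)(+0.74) = -356,994 J = -357.0 kJ.

-357.0 kJ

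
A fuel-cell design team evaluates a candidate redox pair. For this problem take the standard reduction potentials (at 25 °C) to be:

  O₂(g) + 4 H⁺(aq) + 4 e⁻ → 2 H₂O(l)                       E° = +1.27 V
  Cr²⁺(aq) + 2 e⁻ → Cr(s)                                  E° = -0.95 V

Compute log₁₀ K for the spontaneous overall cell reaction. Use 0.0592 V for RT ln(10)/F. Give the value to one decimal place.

Cathode: O₂/H₂O; anode: Cr²⁺/Cr. E°cell = +2.22 V, n = 4.
log K = nE°cell / 0.0592 = (4)(+2.22) / 0.0592 = 150.0.

150.0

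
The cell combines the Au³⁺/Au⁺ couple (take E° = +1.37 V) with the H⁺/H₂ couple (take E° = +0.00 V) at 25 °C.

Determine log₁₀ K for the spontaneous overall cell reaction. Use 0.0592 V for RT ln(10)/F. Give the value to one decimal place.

Cathode: Au³⁺/Au⁺; anode: H⁺/H₂. E°cell = +1.37 V, n = 2.
log K = nE°cell / 0.0592 = (2)(+1.37) / 0.0592 = 46.3.

46.3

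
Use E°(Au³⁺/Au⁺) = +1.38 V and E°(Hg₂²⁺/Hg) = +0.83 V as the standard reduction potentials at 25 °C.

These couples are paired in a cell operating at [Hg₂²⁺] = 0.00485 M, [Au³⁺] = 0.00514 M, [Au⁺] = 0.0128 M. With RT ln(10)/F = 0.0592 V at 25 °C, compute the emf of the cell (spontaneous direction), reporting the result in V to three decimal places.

Au³⁺/Au⁺ is the cathode (higher E°), Hg₂²⁺/Hg the anode: E°cell = +1.38 − (+0.83) = +0.55 V, n = 2.
Overall: Au³⁺(aq) + 2 Hg(l) → Au⁺(aq) + Hg₂²⁺(aq)
Q = [Au⁺]·[Hg₂²⁺] / ([Au³⁺]); log Q = -1.918.
E = E° − (0.0592/n) log Q = +0.55 − (0.0592/2)(-1.918) = +0.607 V.

+0.607 V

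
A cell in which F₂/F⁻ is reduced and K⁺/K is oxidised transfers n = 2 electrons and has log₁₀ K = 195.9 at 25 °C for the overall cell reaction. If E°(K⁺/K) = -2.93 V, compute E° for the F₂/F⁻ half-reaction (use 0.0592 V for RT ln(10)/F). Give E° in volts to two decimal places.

+2.87 V

E°cell = (0.0592/n)·log K = (0.0592/2)(195.9) = +5.799 V.
Since F₂/F⁻ is the cathode and K⁺/K the anode, E°cell = E°(F₂/F⁻) − E°(K⁺/K).
So E°(F₂/F⁻) = E°cell + E°(K⁺/K) = +5.799 + (-2.93) = +2.87 V.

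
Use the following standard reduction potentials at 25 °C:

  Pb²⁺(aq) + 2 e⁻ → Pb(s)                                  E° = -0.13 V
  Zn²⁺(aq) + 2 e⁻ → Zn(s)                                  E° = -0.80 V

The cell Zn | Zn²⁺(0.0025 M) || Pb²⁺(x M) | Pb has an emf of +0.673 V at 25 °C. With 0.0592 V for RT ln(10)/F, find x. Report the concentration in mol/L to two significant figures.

Pb²⁺/Pb is the cathode, Zn²⁺/Zn the anode: E°cell = +0.67 V, n = 2.
Overall reaction: Pb²⁺(aq) + Zn(s) → Pb(s) + Zn²⁺(aq); Q = [Zn²⁺]^1/[Pb²⁺]^1.
From E = E° − (0.0592/n) log Q: log Q = (E° − E)·n/0.0592 = (+0.67 − (+0.673))·2/0.0592 = -0.1014.
So 1·log[Pb²⁺] = 1·log(0.0025) − log Q = -2.6021 − (-0.1014) = -2.5007; [Pb²⁺] = 10^(-2.5007) ≈ 0.0032 M.

0.0032 M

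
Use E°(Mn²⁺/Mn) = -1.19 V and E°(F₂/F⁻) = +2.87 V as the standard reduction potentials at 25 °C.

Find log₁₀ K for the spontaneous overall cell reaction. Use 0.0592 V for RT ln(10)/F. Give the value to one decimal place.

137.2

Cathode: F₂/F⁻; anode: Mn²⁺/Mn. E°cell = +4.06 V, n = 2.
log K = nE°cell / 0.0592 = (2)(+4.06) / 0.0592 = 137.2.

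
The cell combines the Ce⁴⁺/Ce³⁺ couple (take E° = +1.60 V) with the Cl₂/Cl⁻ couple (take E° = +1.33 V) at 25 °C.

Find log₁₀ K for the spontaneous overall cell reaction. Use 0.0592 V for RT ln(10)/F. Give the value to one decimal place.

Cathode: Ce⁴⁺/Ce³⁺; anode: Cl₂/Cl⁻. E°cell = +0.27 V, n = 2.
log K = nE°cell / 0.0592 = (2)(+0.27) / 0.0592 = 9.1.

9.1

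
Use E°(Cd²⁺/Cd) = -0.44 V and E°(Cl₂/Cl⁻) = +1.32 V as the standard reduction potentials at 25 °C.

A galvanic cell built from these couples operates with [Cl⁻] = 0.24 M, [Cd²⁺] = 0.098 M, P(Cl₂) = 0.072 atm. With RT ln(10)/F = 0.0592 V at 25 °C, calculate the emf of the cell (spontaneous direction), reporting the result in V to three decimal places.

Cl₂/Cl⁻ is the cathode (higher E°), Cd²⁺/Cd the anode: E°cell = +1.32 − (-0.44) = +1.76 V, n = 2.
Overall: Cl₂(g) + Cd(s) → 2 Cl⁻(aq) + Cd²⁺(aq)
Q = [Cl⁻]^2·[Cd²⁺] / (P(Cl₂)); log Q = -1.106.
E = E° − (0.0592/n) log Q = +1.76 − (0.0592/2)(-1.106) = +1.793 V.

+1.793 V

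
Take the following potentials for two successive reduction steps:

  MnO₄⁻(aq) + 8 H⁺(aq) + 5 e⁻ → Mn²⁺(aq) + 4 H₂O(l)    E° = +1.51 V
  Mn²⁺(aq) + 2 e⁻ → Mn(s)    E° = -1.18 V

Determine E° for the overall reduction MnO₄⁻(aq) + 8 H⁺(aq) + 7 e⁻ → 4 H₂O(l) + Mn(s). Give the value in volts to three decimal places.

+0.741 V

Standard free energies of sequential steps add: ΔG°₃ = ΔG°₁ + ΔG°₂, so n₃E°₃ = n₁E°₁ + n₂E°₂.
E°₃ = (5×+1.51 + 2×-1.18) / 7 = (+5.190) / 7 = +0.741 V.
Simply averaging or adding the two E° values would be wrong; the electron-weighted sum is required.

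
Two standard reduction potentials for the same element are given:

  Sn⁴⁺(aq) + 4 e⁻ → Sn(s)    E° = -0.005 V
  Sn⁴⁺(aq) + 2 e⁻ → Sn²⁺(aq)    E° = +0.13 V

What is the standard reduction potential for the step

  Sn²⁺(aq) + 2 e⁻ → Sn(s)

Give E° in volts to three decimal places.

-0.140 V

Sequential free energies add, so n₃E°₃ = n₁E°₁ + n₂E°₂.
With n₃ = 4, and the known step contributing 2×(+0.13) V, the unknown satisfies 2·E° = 4×(-0.005) − 2×(+0.13) = -0.280.
E° = -0.280 / 2 = -0.140 V.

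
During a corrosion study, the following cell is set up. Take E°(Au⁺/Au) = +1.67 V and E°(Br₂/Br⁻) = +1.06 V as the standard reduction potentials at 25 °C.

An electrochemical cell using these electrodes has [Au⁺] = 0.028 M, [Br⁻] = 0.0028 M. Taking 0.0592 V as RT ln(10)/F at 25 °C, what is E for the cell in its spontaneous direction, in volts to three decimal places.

+0.367 V

Au⁺/Au is the cathode (higher E°), Br₂/Br⁻ the anode: E°cell = +1.67 − (+1.06) = +0.61 V, n = 2.
Overall: 2 Au⁺(aq) + 2 Br⁻(aq) → 2 Au(s) + Br₂(l)
Q = 1 / ([Au⁺]^2·[Br⁻]^2); log Q = 8.211.
E = E° − (0.0592/n) log Q = +0.61 − (0.0592/2)(8.211) = +0.367 V.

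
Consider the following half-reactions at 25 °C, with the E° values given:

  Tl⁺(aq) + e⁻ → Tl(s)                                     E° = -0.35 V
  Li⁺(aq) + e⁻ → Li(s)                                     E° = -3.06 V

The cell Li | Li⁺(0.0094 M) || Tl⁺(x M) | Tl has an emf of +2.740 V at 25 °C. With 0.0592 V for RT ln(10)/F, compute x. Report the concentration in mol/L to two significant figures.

0.030 M

Tl⁺/Tl is the cathode, Li⁺/Li the anode: E°cell = +2.71 V, n = 1.
Overall reaction: Tl⁺(aq) + Li(s) → Tl(s) + Li⁺(aq); Q = [Li⁺]^1/[Tl⁺]^1.
From E = E° − (0.0592/n) log Q: log Q = (E° − E)·n/0.0592 = (+2.71 − (+2.740))·1/0.0592 = -0.5068.
So 1·log[Tl⁺] = 1·log(0.0094) − log Q = -2.0269 − (-0.5068) = -1.5201; [Tl⁺] = 10^(-1.5201) ≈ 0.030 M.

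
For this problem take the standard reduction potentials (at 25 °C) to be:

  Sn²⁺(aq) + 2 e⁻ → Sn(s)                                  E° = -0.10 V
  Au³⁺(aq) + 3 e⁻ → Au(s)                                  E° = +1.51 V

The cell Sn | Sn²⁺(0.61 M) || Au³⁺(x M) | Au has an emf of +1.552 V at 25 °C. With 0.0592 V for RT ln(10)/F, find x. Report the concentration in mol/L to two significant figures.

0.00055 M

Au³⁺/Au is the cathode, Sn²⁺/Sn the anode: E°cell = +1.61 V, n = 6.
Overall reaction: 2 Au³⁺(aq) + 3 Sn(s) → 2 Au(s) + 3 Sn²⁺(aq); Q = [Sn²⁺]^3/[Au³⁺]^2.
From E = E° − (0.0592/n) log Q: log Q = (E° − E)·n/0.0592 = (+1.61 − (+1.552))·6/0.0592 = 5.8784.
So 2·log[Au³⁺] = 3·log(0.61) − log Q = -0.6440 − (5.8784) = -6.5224; log[Au³⁺] = -6.5224 / 2 = -3.2612; [Au³⁺] = 10^(-3.2612) ≈ 0.00055 M.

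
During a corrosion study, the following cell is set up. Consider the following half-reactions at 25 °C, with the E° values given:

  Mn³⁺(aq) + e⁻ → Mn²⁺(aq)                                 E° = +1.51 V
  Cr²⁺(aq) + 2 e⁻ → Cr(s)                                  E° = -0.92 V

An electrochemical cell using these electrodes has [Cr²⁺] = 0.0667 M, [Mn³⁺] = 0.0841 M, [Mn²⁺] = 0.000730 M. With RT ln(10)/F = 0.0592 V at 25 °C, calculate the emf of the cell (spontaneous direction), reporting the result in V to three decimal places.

+2.587 V

Mn³⁺/Mn²⁺ is the cathode (higher E°), Cr²⁺/Cr the anode: E°cell = +1.51 − (-0.92) = +2.43 V, n = 2.
Overall: 2 Mn³⁺(aq) + Cr(s) → 2 Mn²⁺(aq) + Cr²⁺(aq)
Q = [Mn²⁺]^2·[Cr²⁺] / ([Mn³⁺]^2); log Q = -5.299.
E = E° − (0.0592/n) log Q = +2.43 − (0.0592/2)(-5.299) = +2.587 V.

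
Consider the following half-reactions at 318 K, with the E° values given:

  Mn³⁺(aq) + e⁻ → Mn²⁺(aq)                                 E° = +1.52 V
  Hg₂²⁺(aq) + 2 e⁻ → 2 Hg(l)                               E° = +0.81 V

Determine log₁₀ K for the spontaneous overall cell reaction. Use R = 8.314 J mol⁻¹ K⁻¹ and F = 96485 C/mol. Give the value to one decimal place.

Cathode: Mn³⁺/Mn²⁺; anode: Hg₂²⁺/Hg. E°cell = (+1.52) − (+0.81) = +0.71 V, with n = 2.
ΔG° = −nFE° = −RT ln K, so ln K = nFE°/(RT) = (2)(96485)(+0.71) / ((8.314)(318)) = 51.822.
log₁₀ K = 51.822 / ln 10 = 22.5.

22.5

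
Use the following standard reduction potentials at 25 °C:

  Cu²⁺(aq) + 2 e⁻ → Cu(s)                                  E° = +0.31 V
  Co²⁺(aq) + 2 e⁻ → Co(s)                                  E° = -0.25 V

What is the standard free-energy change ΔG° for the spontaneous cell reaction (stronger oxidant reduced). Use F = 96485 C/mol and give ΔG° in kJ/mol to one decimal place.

-108.1 kJ/mol

Cu²⁺/Cu (E° = +0.31 V) is the cathode; Co²⁺/Co (E° = -0.25 V) is the anode, so E°cell = +0.56 V.
Balancing electrons gives n = 2 (lcm of 2 and 2).
ΔG° = −nFE° = −(2)(96485)(+0.56) = -108,063 J = -108.1 kJ/mol.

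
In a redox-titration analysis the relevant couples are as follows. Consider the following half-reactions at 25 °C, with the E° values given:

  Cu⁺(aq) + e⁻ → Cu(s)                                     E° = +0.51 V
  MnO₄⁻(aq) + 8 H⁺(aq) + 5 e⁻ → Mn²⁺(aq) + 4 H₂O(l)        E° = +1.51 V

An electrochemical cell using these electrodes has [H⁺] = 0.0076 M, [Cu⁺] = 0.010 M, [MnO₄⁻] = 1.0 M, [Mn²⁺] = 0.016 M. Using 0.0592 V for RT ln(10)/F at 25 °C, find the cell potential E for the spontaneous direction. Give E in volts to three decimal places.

+0.939 V

MnO₄⁻/Mn²⁺ is the cathode (higher E°), Cu⁺/Cu the anode: E°cell = +1.51 − (+0.51) = +1.00 V, n = 5.
Overall: MnO₄⁻(aq) + 8 H⁺(aq) + 5 Cu(s) → Mn²⁺(aq) + 4 H₂O(l) + 5 Cu⁺(aq)
Q = [Mn²⁺]·[Cu⁺]^5 / ([MnO₄⁻]·[H⁺]^8); log Q = 5.158.
E = E° − (0.0592/n) log Q = +1.00 − (0.0592/5)(5.158) = +0.939 V.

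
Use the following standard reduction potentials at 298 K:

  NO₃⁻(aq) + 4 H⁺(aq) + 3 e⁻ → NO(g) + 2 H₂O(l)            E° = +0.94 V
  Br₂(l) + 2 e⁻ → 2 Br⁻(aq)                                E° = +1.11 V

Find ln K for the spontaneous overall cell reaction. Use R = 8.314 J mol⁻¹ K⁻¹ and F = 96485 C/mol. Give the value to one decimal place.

39.7

Cathode: Br₂/Br⁻; anode: NO₃⁻/NO. E°cell = (+1.11) − (+0.94) = +0.17 V, with n = 6.
ΔG° = −nFE° = −RT ln K, so ln K = nFE°/(RT) = (6)(96485)(+0.17) / ((8.314)(298)) = 39.722.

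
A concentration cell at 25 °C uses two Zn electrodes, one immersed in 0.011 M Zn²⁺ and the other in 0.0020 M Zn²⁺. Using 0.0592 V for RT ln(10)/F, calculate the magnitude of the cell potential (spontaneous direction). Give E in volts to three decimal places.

For a concentration cell E°cell = 0. The 0.011 M side is the cathode (reduction is favoured where [Zn²⁺] is higher).
With n = 2, E = −(0.0592/2) log([Zn²⁺]ₐₙ/[Zn²⁺]꜀ₐₜ) = −(0.0592/2) log(0.002/0.011) = −(0.0592/2)(-0.740) = +0.022 V.

+0.022 V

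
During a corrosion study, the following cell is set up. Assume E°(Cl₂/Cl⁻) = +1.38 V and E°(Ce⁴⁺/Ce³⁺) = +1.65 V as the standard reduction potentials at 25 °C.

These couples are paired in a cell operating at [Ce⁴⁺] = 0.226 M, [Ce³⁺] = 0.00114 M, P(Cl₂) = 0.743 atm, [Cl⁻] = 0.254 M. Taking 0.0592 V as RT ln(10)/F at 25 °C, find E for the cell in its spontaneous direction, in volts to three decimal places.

+0.375 V

Ce⁴⁺/Ce³⁺ is the cathode (higher E°), Cl₂/Cl⁻ the anode: E°cell = +1.65 − (+1.38) = +0.27 V, n = 2.
Overall: 2 Ce⁴⁺(aq) + 2 Cl⁻(aq) → 2 Ce³⁺(aq) + Cl₂(g)
Q = [Ce³⁺]^2·P(Cl₂) / ([Ce⁴⁺]^2·[Cl⁻]^2); log Q = -3.533.
E = E° − (0.0592/n) log Q = +0.27 − (0.0592/2)(-3.533) = +0.375 V.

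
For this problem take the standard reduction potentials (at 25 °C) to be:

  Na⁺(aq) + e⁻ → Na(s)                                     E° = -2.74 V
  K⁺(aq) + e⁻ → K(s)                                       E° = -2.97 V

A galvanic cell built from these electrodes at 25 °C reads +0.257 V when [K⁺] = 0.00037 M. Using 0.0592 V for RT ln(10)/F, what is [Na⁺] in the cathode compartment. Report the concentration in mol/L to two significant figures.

0.0011 M

Na⁺/Na is the cathode, K⁺/K the anode: E°cell = +0.23 V, n = 1.
Overall reaction: Na⁺(aq) + K(s) → Na(s) + K⁺(aq); Q = [K⁺]^1/[Na⁺]^1.
From E = E° − (0.0592/n) log Q: log Q = (E° − E)·n/0.0592 = (+0.23 − (+0.257))·1/0.0592 = -0.4561.
So 1·log[Na⁺] = 1·log(0.00037) − log Q = -3.4318 − (-0.4561) = -2.9757; [Na⁺] = 10^(-2.9757) ≈ 0.0011 M.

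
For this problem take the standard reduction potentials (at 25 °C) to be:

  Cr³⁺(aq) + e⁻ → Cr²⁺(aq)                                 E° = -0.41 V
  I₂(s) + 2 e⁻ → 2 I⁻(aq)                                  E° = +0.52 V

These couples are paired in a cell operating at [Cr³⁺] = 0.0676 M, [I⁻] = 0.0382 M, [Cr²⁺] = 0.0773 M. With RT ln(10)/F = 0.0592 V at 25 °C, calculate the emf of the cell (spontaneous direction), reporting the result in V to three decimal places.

I₂/I⁻ is the cathode (higher E°), Cr³⁺/Cr²⁺ the anode: E°cell = +0.52 − (-0.41) = +0.93 V, n = 2.
Overall: I₂(s) + 2 Cr²⁺(aq) → 2 I⁻(aq) + 2 Cr³⁺(aq)
Q = [I⁻]^2·[Cr³⁺]^2 / ([Cr²⁺]^2); log Q = -2.952.
E = E° − (0.0592/n) log Q = +0.93 − (0.0592/2)(-2.952) = +1.017 V.

+1.017 V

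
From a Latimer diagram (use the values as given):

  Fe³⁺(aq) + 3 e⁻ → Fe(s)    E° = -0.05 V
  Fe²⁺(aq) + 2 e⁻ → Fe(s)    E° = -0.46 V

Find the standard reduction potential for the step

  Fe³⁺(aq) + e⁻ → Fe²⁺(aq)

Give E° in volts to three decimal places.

Sequential free energies add, so n₃E°₃ = n₁E°₁ + n₂E°₂.
With n₃ = 3, and the known step contributing 2×(-0.46) V, the unknown satisfies 1·E° = 3×(-0.05) − 2×(-0.46) = +0.770.
E° = +0.770 / 1 = +0.770 V.

+0.770 V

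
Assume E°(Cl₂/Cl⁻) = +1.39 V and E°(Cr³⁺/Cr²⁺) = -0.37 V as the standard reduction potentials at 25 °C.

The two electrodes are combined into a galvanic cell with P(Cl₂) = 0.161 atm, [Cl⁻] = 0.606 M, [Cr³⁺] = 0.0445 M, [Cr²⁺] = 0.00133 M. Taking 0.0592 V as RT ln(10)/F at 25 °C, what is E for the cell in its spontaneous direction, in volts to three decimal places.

Cl₂/Cl⁻ is the cathode (higher E°), Cr³⁺/Cr²⁺ the anode: E°cell = +1.39 − (-0.37) = +1.76 V, n = 2.
Overall: Cl₂(g) + 2 Cr²⁺(aq) → 2 Cl⁻(aq) + 2 Cr³⁺(aq)
Q = [Cl⁻]^2·[Cr³⁺]^2 / (P(Cl₂)·[Cr²⁺]^2); log Q = 3.407.
E = E° − (0.0592/n) log Q = +1.76 − (0.0592/2)(3.407) = +1.659 V.

+1.659 V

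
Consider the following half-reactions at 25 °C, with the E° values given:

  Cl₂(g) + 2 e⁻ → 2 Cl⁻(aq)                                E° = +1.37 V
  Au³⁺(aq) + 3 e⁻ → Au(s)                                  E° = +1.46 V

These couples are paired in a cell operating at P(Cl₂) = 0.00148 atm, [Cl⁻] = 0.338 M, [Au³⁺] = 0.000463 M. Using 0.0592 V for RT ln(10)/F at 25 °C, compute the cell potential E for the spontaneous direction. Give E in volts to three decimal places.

Au³⁺/Au is the cathode (higher E°), Cl₂/Cl⁻ the anode: E°cell = +1.46 − (+1.37) = +0.09 V, n = 6.
Overall: 2 Au³⁺(aq) + 6 Cl⁻(aq) → 2 Au(s) + 3 Cl₂(g)
Q = P(Cl₂)^3 / ([Au³⁺]^2·[Cl⁻]^6); log Q = 1.006.
E = E° − (0.0592/n) log Q = +0.09 − (0.0592/6)(1.006) = +0.080 V.

+0.080 V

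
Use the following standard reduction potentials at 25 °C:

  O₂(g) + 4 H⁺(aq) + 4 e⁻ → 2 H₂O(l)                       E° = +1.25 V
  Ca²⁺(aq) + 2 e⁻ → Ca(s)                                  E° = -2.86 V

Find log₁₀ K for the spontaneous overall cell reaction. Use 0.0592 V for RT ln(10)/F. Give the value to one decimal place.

Cathode: O₂/H₂O; anode: Ca²⁺/Ca. E°cell = +4.11 V, n = 4.
log K = nE°cell / 0.0592 = (4)(+4.11) / 0.0592 = 277.7.

277.7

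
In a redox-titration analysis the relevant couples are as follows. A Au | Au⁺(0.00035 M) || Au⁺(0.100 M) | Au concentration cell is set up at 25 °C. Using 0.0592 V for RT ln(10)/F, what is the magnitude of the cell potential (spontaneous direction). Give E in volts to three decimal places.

+0.145 V

For a concentration cell E°cell = 0. The 0.100 M side is the cathode (reduction is favoured where [Au⁺] is higher).
With n = 1, E = −(0.0592/1) log([Au⁺]ₐₙ/[Au⁺]꜀ₐₜ) = −(0.0592/1) log(0.00035/0.1) = −(0.0592/1)(-2.456) = +0.145 V.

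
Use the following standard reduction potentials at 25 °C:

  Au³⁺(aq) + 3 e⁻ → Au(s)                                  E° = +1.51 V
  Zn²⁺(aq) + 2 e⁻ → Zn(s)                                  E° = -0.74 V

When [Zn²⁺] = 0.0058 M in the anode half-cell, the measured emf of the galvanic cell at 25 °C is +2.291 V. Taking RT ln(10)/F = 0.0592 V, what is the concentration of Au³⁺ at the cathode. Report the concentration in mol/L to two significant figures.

0.053 M

Au³⁺/Au is the cathode, Zn²⁺/Zn the anode: E°cell = +2.25 V, n = 6.
Overall reaction: 2 Au³⁺(aq) + 3 Zn(s) → 2 Au(s) + 3 Zn²⁺(aq); Q = [Zn²⁺]^3/[Au³⁺]^2.
From E = E° − (0.0592/n) log Q: log Q = (E° − E)·n/0.0592 = (+2.25 − (+2.291))·6/0.0592 = -4.1554.
So 2·log[Au³⁺] = 3·log(0.0058) − log Q = -6.7097 − (-4.1554) = -2.5543; log[Au³⁺] = -2.5543 / 2 = -1.2772; [Au³⁺] = 10^(-1.2772) ≈ 0.053 M.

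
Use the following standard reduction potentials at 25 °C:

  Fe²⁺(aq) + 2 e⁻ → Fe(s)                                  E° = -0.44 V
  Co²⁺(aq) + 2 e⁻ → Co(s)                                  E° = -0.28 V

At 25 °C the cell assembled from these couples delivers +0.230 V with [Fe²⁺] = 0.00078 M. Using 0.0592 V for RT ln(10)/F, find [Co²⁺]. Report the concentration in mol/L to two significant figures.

Co²⁺/Co is the cathode, Fe²⁺/Fe the anode: E°cell = +0.16 V, n = 2.
Overall reaction: Co²⁺(aq) + Fe(s) → Co(s) + Fe²⁺(aq); Q = [Fe²⁺]^1/[Co²⁺]^1.
From E = E° − (0.0592/n) log Q: log Q = (E° − E)·n/0.0592 = (+0.16 − (+0.230))·2/0.0592 = -2.3649.
So 1·log[Co²⁺] = 1·log(0.00078) − log Q = -3.1079 − (-2.3649) = -0.7430; [Co²⁺] = 10^(-0.7430) ≈ 0.18 M.

0.18 M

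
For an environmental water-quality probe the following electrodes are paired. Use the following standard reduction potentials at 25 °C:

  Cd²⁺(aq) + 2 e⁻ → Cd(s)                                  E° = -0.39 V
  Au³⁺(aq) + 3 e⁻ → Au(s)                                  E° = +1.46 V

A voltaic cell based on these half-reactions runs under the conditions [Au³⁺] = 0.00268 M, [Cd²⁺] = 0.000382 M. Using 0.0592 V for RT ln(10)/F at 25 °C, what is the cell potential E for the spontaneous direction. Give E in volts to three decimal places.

+1.900 V

Au³⁺/Au is the cathode (higher E°), Cd²⁺/Cd the anode: E°cell = +1.46 − (-0.39) = +1.85 V, n = 6.
Overall: 2 Au³⁺(aq) + 3 Cd(s) → 2 Au(s) + 3 Cd²⁺(aq)
Q = [Cd²⁺]^3 / ([Au³⁺]^2); log Q = -5.110.
E = E° − (0.0592/n) log Q = +1.85 − (0.0592/6)(-5.110) = +1.900 V.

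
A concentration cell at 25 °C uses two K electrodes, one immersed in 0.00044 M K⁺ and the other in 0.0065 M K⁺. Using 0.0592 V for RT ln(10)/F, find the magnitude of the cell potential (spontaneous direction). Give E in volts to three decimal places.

+0.069 V

For a concentration cell E°cell = 0. The 0.0065 M side is the cathode (reduction is favoured where [K⁺] is higher).
With n = 1, E = −(0.0592/1) log([K⁺]ₐₙ/[K⁺]꜀ₐₜ) = −(0.0592/1) log(0.00044/0.0065) = −(0.0592/1)(-1.169) = +0.069 V.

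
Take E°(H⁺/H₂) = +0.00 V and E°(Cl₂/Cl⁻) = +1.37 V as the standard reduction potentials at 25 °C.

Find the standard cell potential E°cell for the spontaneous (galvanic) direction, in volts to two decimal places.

+1.37 V

The Cl₂/Cl⁻ couple has the higher reduction potential, so it is the cathode; H⁺/H₂ is oxidised at the anode.
E°cell = E°(cathode) − E°(anode) = (+1.37) − (+0.00) = +1.37 V.
Since E°cell > 0, the reaction is spontaneous under standard conditions.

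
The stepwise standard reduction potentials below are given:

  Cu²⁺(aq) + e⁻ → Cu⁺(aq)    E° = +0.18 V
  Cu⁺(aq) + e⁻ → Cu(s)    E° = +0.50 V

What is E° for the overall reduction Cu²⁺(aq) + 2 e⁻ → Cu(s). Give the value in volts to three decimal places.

Since ΔG° = −nFE° is additive over sequential reductions, n₃E°₃ = n₁E°₁ + n₂E°₂.
E°₃ = (1×+0.18 + 1×+0.50) / 2 = (+0.680) / 2 = +0.340 V.

+0.340 V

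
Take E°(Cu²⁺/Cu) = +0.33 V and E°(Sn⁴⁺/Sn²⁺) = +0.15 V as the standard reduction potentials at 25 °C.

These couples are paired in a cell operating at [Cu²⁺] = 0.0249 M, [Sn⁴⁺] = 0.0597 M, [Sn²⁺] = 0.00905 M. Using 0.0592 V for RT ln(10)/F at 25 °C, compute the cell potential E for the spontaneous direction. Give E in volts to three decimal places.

Cu²⁺/Cu is the cathode (higher E°), Sn⁴⁺/Sn²⁺ the anode: E°cell = +0.33 − (+0.15) = +0.18 V, n = 2.
Overall: Cu²⁺(aq) + Sn²⁺(aq) → Cu(s) + Sn⁴⁺(aq)
Q = [Sn⁴⁺] / ([Cu²⁺]·[Sn²⁺]); log Q = 2.423.
E = E° − (0.0592/n) log Q = +0.18 − (0.0592/2)(2.423) = +0.108 V.

+0.108 V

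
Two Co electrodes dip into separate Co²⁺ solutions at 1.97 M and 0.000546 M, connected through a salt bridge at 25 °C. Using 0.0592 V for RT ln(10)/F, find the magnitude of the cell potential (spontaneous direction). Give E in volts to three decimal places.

+0.105 V

For a concentration cell E°cell = 0. The 1.97 M side is the cathode (reduction is favoured where [Co²⁺] is higher).
With n = 2, E = −(0.0592/2) log([Co²⁺]ₐₙ/[Co²⁺]꜀ₐₜ) = −(0.0592/2) log(0.000546/1.97) = −(0.0592/2)(-3.557) = +0.105 V.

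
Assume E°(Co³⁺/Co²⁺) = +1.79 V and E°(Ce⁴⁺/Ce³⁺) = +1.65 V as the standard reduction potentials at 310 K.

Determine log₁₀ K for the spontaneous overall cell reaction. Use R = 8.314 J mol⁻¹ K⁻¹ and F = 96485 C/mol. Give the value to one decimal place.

2.3

Cathode: Co³⁺/Co²⁺; anode: Ce⁴⁺/Ce³⁺. E°cell = (+1.79) − (+1.65) = +0.14 V, with n = 1.
ΔG° = −nFE° = −RT ln K, so ln K = nFE°/(RT) = (1)(96485)(+0.14) / ((8.314)(310)) = 5.241.
log₁₀ K = 5.241 / ln 10 = 2.3.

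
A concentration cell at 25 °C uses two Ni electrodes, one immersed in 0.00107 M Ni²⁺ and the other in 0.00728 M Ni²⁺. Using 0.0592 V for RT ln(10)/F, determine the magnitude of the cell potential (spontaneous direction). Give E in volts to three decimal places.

+0.025 V

For a concentration cell E°cell = 0. The 0.00728 M side is the cathode (reduction is favoured where [Ni²⁺] is higher).
With n = 2, E = −(0.0592/2) log([Ni²⁺]ₐₙ/[Ni²⁺]꜀ₐₜ) = −(0.0592/2) log(0.00107/0.00728) = −(0.0592/2)(-0.833) = +0.025 V.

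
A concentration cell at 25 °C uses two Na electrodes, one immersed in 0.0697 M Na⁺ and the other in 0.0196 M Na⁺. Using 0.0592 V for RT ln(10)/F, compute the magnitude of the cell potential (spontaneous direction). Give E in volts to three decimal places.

+0.033 V

For a concentration cell E°cell = 0. The 0.0697 M side is the cathode (reduction is favoured where [Na⁺] is higher).
With n = 1, E = −(0.0592/1) log([Na⁺]ₐₙ/[Na⁺]꜀ₐₜ) = −(0.0592/1) log(0.0196/0.0697) = −(0.0592/1)(-0.551) = +0.033 V.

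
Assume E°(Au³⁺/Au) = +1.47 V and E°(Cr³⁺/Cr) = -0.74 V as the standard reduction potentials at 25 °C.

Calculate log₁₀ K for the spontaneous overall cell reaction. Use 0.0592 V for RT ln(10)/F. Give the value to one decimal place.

112.0

Cathode: Au³⁺/Au; anode: Cr³⁺/Cr. E°cell = +2.21 V, n = 3.
log K = nE°cell / 0.0592 = (3)(+2.21) / 0.0592 = 112.0.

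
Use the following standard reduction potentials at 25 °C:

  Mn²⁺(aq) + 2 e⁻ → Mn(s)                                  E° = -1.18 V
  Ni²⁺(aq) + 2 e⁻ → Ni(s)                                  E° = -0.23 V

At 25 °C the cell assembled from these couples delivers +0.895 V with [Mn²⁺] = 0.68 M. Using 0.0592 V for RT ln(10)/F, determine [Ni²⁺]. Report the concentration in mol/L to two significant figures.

Ni²⁺/Ni is the cathode, Mn²⁺/Mn the anode: E°cell = +0.95 V, n = 2.
Overall reaction: Ni²⁺(aq) + Mn(s) → Ni(s) + Mn²⁺(aq); Q = [Mn²⁺]^1/[Ni²⁺]^1.
From E = E° − (0.0592/n) log Q: log Q = (E° − E)·n/0.0592 = (+0.95 − (+0.895))·2/0.0592 = 1.8581.
So 1·log[Ni²⁺] = 1·log(0.68) − log Q = -0.1675 − (1.8581) = -2.0256; [Ni²⁺] = 10^(-2.0256) ≈ 0.0094 M.

0.0094 M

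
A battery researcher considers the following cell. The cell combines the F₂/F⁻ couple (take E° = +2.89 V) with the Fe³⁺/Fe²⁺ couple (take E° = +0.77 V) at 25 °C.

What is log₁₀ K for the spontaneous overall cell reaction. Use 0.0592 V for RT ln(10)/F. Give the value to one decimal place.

71.6

Cathode: F₂/F⁻; anode: Fe³⁺/Fe²⁺. E°cell = +2.12 V, n = 2.
log K = nE°cell / 0.0592 = (2)(+2.12) / 0.0592 = 71.6.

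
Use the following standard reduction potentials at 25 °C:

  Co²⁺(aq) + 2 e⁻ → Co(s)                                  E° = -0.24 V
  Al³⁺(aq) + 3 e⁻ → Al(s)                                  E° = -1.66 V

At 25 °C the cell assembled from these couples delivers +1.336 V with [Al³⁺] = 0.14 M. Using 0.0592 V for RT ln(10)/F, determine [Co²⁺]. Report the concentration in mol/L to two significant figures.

0.00039 M

Co²⁺/Co is the cathode, Al³⁺/Al the anode: E°cell = +1.42 V, n = 6.
Overall reaction: 3 Co²⁺(aq) + 2 Al(s) → 3 Co(s) + 2 Al³⁺(aq); Q = [Al³⁺]^2/[Co²⁺]^3.
From E = E° − (0.0592/n) log Q: log Q = (E° − E)·n/0.0592 = (+1.42 − (+1.336))·6/0.0592 = 8.5135.
So 3·log[Co²⁺] = 2·log(0.14) − log Q = -1.7077 − (8.5135) = -10.2212; log[Co²⁺] = -10.2212 / 3 = -3.4071; [Co²⁺] = 10^(-3.4071) ≈ 0.00039 M.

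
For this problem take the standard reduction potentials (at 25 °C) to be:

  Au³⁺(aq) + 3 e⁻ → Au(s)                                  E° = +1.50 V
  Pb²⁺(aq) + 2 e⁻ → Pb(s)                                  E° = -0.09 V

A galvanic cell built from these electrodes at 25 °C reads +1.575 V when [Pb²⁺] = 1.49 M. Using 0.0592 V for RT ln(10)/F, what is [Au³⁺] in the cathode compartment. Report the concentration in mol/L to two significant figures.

Au³⁺/Au is the cathode, Pb²⁺/Pb the anode: E°cell = +1.59 V, n = 6.
Overall reaction: 2 Au³⁺(aq) + 3 Pb(s) → 2 Au(s) + 3 Pb²⁺(aq); Q = [Pb²⁺]^3/[Au³⁺]^2.
From E = E° − (0.0592/n) log Q: log Q = (E° − E)·n/0.0592 = (+1.59 − (+1.575))·6/0.0592 = 1.5203.
So 2·log[Au³⁺] = 3·log(1.49) − log Q = 0.5196 − (1.5203) = -1.0007; log[Au³⁺] = -1.0007 / 2 = -0.5003; [Au³⁺] = 10^(-0.5003) ≈ 0.32 M.

0.32 M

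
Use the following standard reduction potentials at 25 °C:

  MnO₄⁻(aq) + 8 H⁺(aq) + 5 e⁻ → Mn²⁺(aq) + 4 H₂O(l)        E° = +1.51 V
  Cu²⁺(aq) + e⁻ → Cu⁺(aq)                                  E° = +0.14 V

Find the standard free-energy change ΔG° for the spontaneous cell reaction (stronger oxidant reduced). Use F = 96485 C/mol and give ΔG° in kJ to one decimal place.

-660.9 kJ

MnO₄⁻/Mn²⁺ (E° = +1.51 V) is the cathode; Cu²⁺/Cu⁺ (E° = +0.14 V) is the anode, so E°cell = +1.37 V.
Balancing electrons gives n = 5 (lcm of 5 and 1).
ΔG° = −nFE° = −(5)(96485)(+1.37) = -660,922 J = -660.9 kJ.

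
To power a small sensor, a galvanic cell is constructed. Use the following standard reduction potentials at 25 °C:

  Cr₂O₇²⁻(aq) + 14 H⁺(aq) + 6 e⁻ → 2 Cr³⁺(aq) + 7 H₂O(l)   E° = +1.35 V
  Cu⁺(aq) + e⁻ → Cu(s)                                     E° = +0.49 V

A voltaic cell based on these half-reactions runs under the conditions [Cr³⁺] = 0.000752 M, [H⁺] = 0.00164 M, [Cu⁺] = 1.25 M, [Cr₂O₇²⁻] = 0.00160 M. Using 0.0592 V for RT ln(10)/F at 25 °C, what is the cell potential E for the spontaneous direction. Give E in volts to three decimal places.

Cr₂O₇²⁻/Cr³⁺ is the cathode (higher E°), Cu⁺/Cu the anode: E°cell = +1.35 − (+0.49) = +0.86 V, n = 6.
Overall: Cr₂O₇²⁻(aq) + 14 H⁺(aq) + 6 Cu(s) → 2 Cr³⁺(aq) + 7 H₂O(l) + 6 Cu⁺(aq)
Q = [Cr³⁺]^2·[Cu⁺]^6 / ([Cr₂O₇²⁻]·[H⁺]^14); log Q = 36.122.
E = E° − (0.0592/n) log Q = +0.86 − (0.0592/6)(36.122) = +0.504 V.

+0.504 V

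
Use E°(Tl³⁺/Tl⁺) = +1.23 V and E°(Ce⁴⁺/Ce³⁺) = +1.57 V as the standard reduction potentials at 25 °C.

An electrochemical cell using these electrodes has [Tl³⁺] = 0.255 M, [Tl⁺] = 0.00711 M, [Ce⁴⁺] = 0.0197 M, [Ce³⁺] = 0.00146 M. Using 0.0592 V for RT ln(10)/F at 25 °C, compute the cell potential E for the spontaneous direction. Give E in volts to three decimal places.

Ce⁴⁺/Ce³⁺ is the cathode (higher E°), Tl³⁺/Tl⁺ the anode: E°cell = +1.57 − (+1.23) = +0.34 V, n = 2.
Overall: 2 Ce⁴⁺(aq) + Tl⁺(aq) → 2 Ce³⁺(aq) + Tl³⁺(aq)
Q = [Ce³⁺]^2·[Tl³⁺] / ([Ce⁴⁺]^2·[Tl⁺]); log Q = -0.706.
E = E° − (0.0592/n) log Q = +0.34 − (0.0592/2)(-0.706) = +0.361 V.

+0.361 V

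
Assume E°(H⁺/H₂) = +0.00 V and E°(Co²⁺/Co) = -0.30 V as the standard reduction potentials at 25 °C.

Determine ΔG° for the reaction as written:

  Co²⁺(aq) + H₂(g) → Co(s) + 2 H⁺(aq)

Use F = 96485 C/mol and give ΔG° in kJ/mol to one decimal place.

+57.9 kJ/mol

As written, Co²⁺/Co is reduced (cathode) and H⁺/H₂ is oxidised (anode), so E°cell = (-0.30) − (+0.00) = -0.30 V.
Balancing electrons gives n = 2.
ΔG° = −nFE° = −(2)(96485)(-0.30) = 57,891 J = +57.9 kJ/mol.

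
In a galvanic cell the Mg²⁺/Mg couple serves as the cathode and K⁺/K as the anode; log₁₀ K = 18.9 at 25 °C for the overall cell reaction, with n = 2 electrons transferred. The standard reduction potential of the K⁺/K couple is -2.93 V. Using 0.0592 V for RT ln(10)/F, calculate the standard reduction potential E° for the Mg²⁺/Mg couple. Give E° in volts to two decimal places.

E°cell = (0.0592/n)·log K = (0.0592/2)(18.9) = +0.559 V.
Since Mg²⁺/Mg is the cathode and K⁺/K the anode, E°cell = E°(Mg²⁺/Mg) − E°(K⁺/K).
So E°(Mg²⁺/Mg) = E°cell + E°(K⁺/K) = +0.559 + (-2.93) = -2.37 V.

-2.37 V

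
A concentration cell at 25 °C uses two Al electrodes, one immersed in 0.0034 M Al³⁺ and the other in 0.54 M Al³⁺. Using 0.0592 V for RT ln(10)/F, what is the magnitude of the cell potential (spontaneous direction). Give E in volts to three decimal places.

For a concentration cell E°cell = 0. The 0.54 M side is the cathode (reduction is favoured where [Al³⁺] is higher).
With n = 3, E = −(0.0592/3) log([Al³⁺]ₐₙ/[Al³⁺]꜀ₐₜ) = −(0.0592/3) log(0.0034/0.54) = −(0.0592/3)(-2.201) = +0.043 V.

+0.043 V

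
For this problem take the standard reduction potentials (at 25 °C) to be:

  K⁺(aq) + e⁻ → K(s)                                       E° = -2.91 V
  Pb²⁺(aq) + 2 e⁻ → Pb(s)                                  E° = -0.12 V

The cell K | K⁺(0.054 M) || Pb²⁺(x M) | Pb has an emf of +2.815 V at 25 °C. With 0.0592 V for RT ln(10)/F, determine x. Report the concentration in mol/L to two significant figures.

Pb²⁺/Pb is the cathode, K⁺/K the anode: E°cell = +2.79 V, n = 2.
Overall reaction: Pb²⁺(aq) + 2 K(s) → Pb(s) + 2 K⁺(aq); Q = [K⁺]^2/[Pb²⁺]^1.
From E = E° − (0.0592/n) log Q: log Q = (E° − E)·n/0.0592 = (+2.79 − (+2.815))·2/0.0592 = -0.8446.
So 1·log[Pb²⁺] = 2·log(0.054) − log Q = -2.5352 − (-0.8446) = -1.6906; [Pb²⁺] = 10^(-1.6906) ≈ 0.020 M.

0.020 M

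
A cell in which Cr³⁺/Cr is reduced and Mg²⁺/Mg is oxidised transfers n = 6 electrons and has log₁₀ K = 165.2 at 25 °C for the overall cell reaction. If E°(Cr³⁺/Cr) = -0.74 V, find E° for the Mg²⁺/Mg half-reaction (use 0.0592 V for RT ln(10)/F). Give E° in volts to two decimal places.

-2.37 V

E°cell = (0.0592/n)·log K = (0.0592/6)(165.2) = +1.630 V.
Since Cr³⁺/Cr is the cathode and Mg²⁺/Mg the anode, E°cell = E°(Cr³⁺/Cr) − E°(Mg²⁺/Mg).
So E°(Mg²⁺/Mg) = E°(Cr³⁺/Cr) − E°cell = (-0.74) − (+1.630) = -2.37 V.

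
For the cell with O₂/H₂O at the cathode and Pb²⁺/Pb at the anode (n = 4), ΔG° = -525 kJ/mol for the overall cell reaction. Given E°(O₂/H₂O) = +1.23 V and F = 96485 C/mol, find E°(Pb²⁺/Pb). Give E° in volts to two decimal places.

-0.13 V

E°cell = −ΔG°/(nF) = −(-525×10³)/((4)(96485)) = +1.360 V.
Since O₂/H₂O is the cathode and Pb²⁺/Pb the anode, E°cell = E°(O₂/H₂O) − E°(Pb²⁺/Pb).
So E°(Pb²⁺/Pb) = E°(O₂/H₂O) − E°cell = (+1.23) − (+1.360) = -0.13 V.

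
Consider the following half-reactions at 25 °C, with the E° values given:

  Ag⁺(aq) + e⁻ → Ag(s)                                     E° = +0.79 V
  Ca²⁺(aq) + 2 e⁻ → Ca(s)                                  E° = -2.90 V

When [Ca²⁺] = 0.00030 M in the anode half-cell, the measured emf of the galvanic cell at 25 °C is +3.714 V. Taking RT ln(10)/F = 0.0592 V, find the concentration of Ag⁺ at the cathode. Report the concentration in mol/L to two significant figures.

0.044 M

Ag⁺/Ag is the cathode, Ca²⁺/Ca the anode: E°cell = +3.69 V, n = 2.
Overall reaction: 2 Ag⁺(aq) + Ca(s) → 2 Ag(s) + Ca²⁺(aq); Q = [Ca²⁺]^1/[Ag⁺]^2.
From E = E° − (0.0592/n) log Q: log Q = (E° − E)·n/0.0592 = (+3.69 − (+3.714))·2/0.0592 = -0.8108.
So 2·log[Ag⁺] = 1·log(0.0003) − log Q = -3.5229 − (-0.8108) = -2.7121; log[Ag⁺] = -2.7121 / 2 = -1.3560; [Ag⁺] = 10^(-1.3560) ≈ 0.044 M.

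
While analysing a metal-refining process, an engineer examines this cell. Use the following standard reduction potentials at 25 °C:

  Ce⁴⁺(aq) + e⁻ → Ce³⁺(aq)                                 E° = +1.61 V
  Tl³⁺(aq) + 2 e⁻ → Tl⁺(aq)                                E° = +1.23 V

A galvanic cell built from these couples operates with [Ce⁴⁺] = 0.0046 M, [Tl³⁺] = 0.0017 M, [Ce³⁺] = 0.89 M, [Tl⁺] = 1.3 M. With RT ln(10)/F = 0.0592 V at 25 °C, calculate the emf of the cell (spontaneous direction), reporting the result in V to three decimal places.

Ce⁴⁺/Ce³⁺ is the cathode (higher E°), Tl³⁺/Tl⁺ the anode: E°cell = +1.61 − (+1.23) = +0.38 V, n = 2.
Overall: 2 Ce⁴⁺(aq) + Tl⁺(aq) → 2 Ce³⁺(aq) + Tl³⁺(aq)
Q = [Ce³⁺]^2·[Tl³⁺] / ([Ce⁴⁺]^2·[Tl⁺]); log Q = 1.690.
E = E° − (0.0592/n) log Q = +0.38 − (0.0592/2)(1.690) = +0.330 V.

+0.330 V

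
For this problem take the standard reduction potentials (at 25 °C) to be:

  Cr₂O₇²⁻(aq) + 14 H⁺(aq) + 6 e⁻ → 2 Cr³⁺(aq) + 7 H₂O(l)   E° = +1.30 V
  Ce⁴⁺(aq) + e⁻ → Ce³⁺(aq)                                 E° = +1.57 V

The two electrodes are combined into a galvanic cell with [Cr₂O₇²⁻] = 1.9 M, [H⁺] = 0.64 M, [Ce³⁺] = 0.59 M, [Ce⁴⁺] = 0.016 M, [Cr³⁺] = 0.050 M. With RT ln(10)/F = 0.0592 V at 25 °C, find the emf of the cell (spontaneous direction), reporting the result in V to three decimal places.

Ce⁴⁺/Ce³⁺ is the cathode (higher E°), Cr₂O₇²⁻/Cr³⁺ the anode: E°cell = +1.57 − (+1.30) = +0.27 V, n = 6.
Overall: 6 Ce⁴⁺(aq) + 2 Cr³⁺(aq) + 7 H₂O(l) → 6 Ce³⁺(aq) + Cr₂O₇²⁻(aq) + 14 H⁺(aq)
Q = [Ce³⁺]^6·[Cr₂O₇²⁻]·[H⁺]^14 / ([Ce⁴⁺]^6·[Cr³⁺]^2); log Q = 9.568.
E = E° − (0.0592/n) log Q = +0.27 − (0.0592/6)(9.568) = +0.176 V.

+0.176 V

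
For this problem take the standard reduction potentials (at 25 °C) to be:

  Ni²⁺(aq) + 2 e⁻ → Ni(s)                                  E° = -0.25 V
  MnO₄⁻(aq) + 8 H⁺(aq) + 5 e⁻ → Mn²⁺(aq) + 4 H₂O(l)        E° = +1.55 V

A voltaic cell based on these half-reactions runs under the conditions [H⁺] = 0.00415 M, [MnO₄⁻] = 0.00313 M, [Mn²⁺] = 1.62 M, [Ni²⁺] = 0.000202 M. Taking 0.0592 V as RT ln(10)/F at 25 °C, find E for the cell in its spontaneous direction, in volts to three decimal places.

+1.652 V

MnO₄⁻/Mn²⁺ is the cathode (higher E°), Ni²⁺/Ni the anode: E°cell = +1.55 − (-0.25) = +1.80 V, n = 10.
Overall: 2 MnO₄⁻(aq) + 16 H⁺(aq) + 5 Ni(s) → 2 Mn²⁺(aq) + 8 H₂O(l) + 5 Ni²⁺(aq)
Q = [Mn²⁺]^2·[Ni²⁺]^5 / ([MnO₄⁻]^2·[H⁺]^16); log Q = 25.066.
E = E° − (0.0592/n) log Q = +1.80 − (0.0592/10)(25.066) = +1.652 V.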